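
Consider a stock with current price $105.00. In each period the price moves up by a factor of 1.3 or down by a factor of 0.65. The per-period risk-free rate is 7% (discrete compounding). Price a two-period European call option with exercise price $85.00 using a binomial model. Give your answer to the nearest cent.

Risk-neutral probability p = (1 + 0.07 − 0.65)/(1.3 − 0.65) = 0.4200/0.6500 = 0.6462
Terminal stock prices: S_uu = 177.5, S_ud = 88.73, S_dd = 44.36
Terminal payoffs (S − K): max(92.45, 0) = 92.45, max(3.725, 0) = 3.725, max(-40.64, 0) = 0
Node u (S = 136.5): V_u = 1/1.07·[0.6462·92.4500 + 0.3538·3.7250] = 57.0607
Node d (S = 68.25): V_d = 1/1.07·[0.6462·3.7250 + 0.3538·0.0000] = 2.2495
Node 0 (S = 105): V_0 = 1/1.07·[0.6462·57.0607 + 0.3538·2.2495] = 35.2019

$35.20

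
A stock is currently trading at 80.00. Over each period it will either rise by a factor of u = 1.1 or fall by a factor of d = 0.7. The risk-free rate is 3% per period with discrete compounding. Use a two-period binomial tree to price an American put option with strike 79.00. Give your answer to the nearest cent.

6.28

Risk-neutral probability p = (1 + 0.03 − 0.7)/(1.1 − 0.7) = 0.3300/0.4000 = 0.8250
Terminal stock prices: S_uu = 96.8, S_ud = 61.6, S_dd = 39.2
Terminal payoffs (K − S): max(-17.8, 0) = 0, max(17.4, 0) = 17.4, max(39.8, 0) = 39.8
Node u (S = 88): continuation = 1/1.03·[0.8250·0.0000 + 0.1750·17.4000] = 2.9563; exercise value = 0.0000 ≤ continuation, so V_u = 2.9563
Node d (S = 56): continuation = 1/1.03·[0.8250·17.4000 + 0.1750·39.8000] = 20.6990; exercise value = 23.0000 > continuation, so V_d = 23.0000 (exercise)
Node 0 (S = 80): continuation = 1/1.03·[0.8250·2.9563 + 0.1750·23.0000] = 6.2757; exercise value = 0.0000 ≤ continuation, so V_0 = 6.2757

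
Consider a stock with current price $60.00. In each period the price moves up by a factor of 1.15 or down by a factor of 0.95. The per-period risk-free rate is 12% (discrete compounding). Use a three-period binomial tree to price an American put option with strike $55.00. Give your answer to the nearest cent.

Risk-neutral probability p = (1 + 0.12 − 0.95)/(1.15 − 0.95) = 0.1700/0.2000 = 0.8500
Terminal stock prices: S_uuu = 91.25, S_uud = 75.38, S_udd = 62.27, S_ddd = 51.44
Terminal payoffs (K − S): max(-36.25, 0) = 0, max(-20.38, 0) = 0, max(-7.273, 0) = 0, max(3.558, 0) = 3.558
Node uu (S = 79.35): continuation = 1/1.12·[0.8500·0.0000 + 0.1500·0.0000] = 0.0000; exercise value = 0.0000 ≤ continuation, so V_uu = 0.0000
Node ud (S = 65.55): continuation = 1/1.12·[0.8500·0.0000 + 0.1500·0.0000] = 0.0000; exercise value = 0.0000 ≤ continuation, so V_ud = 0.0000
Node dd (S = 54.15): continuation = 1/1.12·[0.8500·0.0000 + 0.1500·3.5575] = 0.4765; exercise value = 0.8500 > continuation, so V_dd = 0.8500 (exercise)
Node u (S = 69): continuation = 1/1.12·[0.8500·0.0000 + 0.1500·0.0000] = 0.0000; exercise value = 0.0000 ≤ continuation, so V_u = 0.0000
Node d (S = 57): continuation = 1/1.12·[0.8500·0.0000 + 0.1500·0.8500] = 0.1138; exercise value = 0.0000 ≤ continuation, so V_d = 0.1138
Node 0 (S = 60): continuation = 1/1.12·[0.8500·0.0000 + 0.1500·0.1138] = 0.0152; exercise value = 0.0000 ≤ continuation, so V_0 = 0.0152

$0.02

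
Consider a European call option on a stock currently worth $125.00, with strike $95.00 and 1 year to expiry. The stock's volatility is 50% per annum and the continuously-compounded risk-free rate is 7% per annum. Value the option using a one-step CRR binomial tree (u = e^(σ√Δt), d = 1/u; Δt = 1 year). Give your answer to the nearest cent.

CRR parameters: u = e^(σ√Δt) = e^(0.5·√1) = 1.6487, d = 1/u = 0.6065
Per-period rate: rΔt = 0.07·1 = 0.07, so R = e^0.07 = 1.0725
Risk-neutral probability p = (e^0.07 − 0.6065)/(1.6487 − 0.6065) = 0.4660/1.0422 = 0.4471
Terminal stock prices: S_u = 206.1, S_d = 75.82
Terminal payoffs (S − K): max(111.1, 0) = 111.1, max(-19.18, 0) = 0
Node 0 (S = 125): V_0 = e^(−0.07)·[0.4471·111.0902 + 0.5529·0.0000] = 46.3119

$46.31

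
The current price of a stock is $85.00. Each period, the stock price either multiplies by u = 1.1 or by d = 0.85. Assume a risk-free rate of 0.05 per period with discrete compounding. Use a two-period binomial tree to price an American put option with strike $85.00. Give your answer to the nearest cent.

$3.23

Risk-neutral probability p = (1 + 0.05 − 0.85)/(1.1 − 0.85) = 0.2000/0.2500 = 0.8000
Terminal stock prices: S_uu = 102.9, S_ud = 79.48, S_dd = 61.41
Terminal payoffs (K − S): max(-17.85, 0) = 0, max(5.525, 0) = 5.525, max(23.59, 0) = 23.59
Node u (S = 93.5): continuation = 1/1.05·[0.8000·0.0000 + 0.2000·5.5250] = 1.0524; exercise value = 0.0000 ≤ continuation, so V_u = 1.0524
Node d (S = 72.25): continuation = 1/1.05·[0.8000·5.5250 + 0.2000·23.5875] = 8.7024; exercise value = 12.7500 > continuation, so V_d = 12.7500 (exercise)
Node 0 (S = 85): continuation = 1/1.05·[0.8000·1.0524 + 0.2000·12.7500] = 3.2304; exercise value = 0.0000 ≤ continuation, so V_0 = 3.2304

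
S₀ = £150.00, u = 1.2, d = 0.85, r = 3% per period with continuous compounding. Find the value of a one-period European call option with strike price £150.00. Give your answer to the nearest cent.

Risk-neutral probability p = (e^0.03 − 0.85)/(1.2 − 0.85) = 0.1805/0.3500 = 0.5156
Terminal stock prices: S_u = 180, S_d = 127.5
Terminal payoffs (S − K): max(30, 0) = 30, max(-22.5, 0) = 0
Node 0 (S = 150): V_0 = e^(−0.03)·[0.5156·30.0000 + 0.4844·0.0000] = 15.0104

£15.01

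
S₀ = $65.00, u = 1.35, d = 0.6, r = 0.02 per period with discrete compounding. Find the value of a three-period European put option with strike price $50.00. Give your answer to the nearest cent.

$8.53

Risk-neutral probability p = (1 + 0.02 − 0.6)/(1.35 − 0.6) = 0.4200/0.7500 = 0.5600
Terminal stock prices: S_uuu = 159.9, S_uud = 71.08, S_udd = 31.59, S_ddd = 14.04
Terminal payoffs (K − S): max(-109.9, 0) = 0, max(-21.08, 0) = 0, max(18.41, 0) = 18.41, max(35.96, 0) = 35.96
Node uu (S = 118.5): V_uu = 1/1.02·[0.5600·0.0000 + 0.4400·0.0000] = 0.0000
Node ud (S = 52.65): V_ud = 1/1.02·[0.5600·0.0000 + 0.4400·18.4100] = 7.9416
Node dd (S = 23.4): V_dd = 1/1.02·[0.5600·18.4100 + 0.4400·35.9600] = 25.6196
Node u (S = 87.75): V_u = 1/1.02·[0.5600·0.0000 + 0.4400·7.9416] = 3.4258
Node d (S = 39): V_d = 1/1.02·[0.5600·7.9416 + 0.4400·25.6196] = 15.4117
Node 0 (S = 65): V_0 = 1/1.02·[0.5600·3.4258 + 0.4400·15.4117] = 8.5290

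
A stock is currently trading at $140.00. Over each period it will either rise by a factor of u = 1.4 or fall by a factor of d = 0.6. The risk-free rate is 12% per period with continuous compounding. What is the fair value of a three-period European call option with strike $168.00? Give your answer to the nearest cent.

$43.23

Risk-neutral probability p = (e^0.12 − 0.6)/(1.4 − 0.6) = 0.5275/0.8000 = 0.6594
Terminal stock prices: S_uuu = 384.2, S_uud = 164.6, S_udd = 70.56, S_ddd = 30.24
Terminal payoffs (S − K): max(216.2, 0) = 216.2, max(-3.36, 0) = 0, max(-97.44, 0) = 0, max(-137.8, 0) = 0
Node uu (S = 274.4): V_uu = e^(−0.12)·[0.6594·216.1600 + 0.3406·0.0000] = 126.4125
Node ud (S = 117.6): V_ud = e^(−0.12)·[0.6594·0.0000 + 0.3406·0.0000] = 0.0000
Node dd (S = 50.4): V_dd = e^(−0.12)·[0.6594·0.0000 + 0.3406·0.0000] = 0.0000
Node u (S = 196): V_u = e^(−0.12)·[0.6594·126.4125 + 0.3406·0.0000] = 73.9272
Node d (S = 84): V_d = e^(−0.12)·[0.6594·0.0000 + 0.3406·0.0000] = 0.0000
Node 0 (S = 140): V_0 = e^(−0.12)·[0.6594·73.9272 + 0.3406·0.0000] = 43.2334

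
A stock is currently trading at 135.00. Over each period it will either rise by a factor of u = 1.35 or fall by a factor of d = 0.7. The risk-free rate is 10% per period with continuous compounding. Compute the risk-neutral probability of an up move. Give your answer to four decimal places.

Risk-neutral probability p = (e^0.1 − 0.7)/(1.35 − 0.7) = 0.4052/0.6500 = 0.6233

p = 0.6233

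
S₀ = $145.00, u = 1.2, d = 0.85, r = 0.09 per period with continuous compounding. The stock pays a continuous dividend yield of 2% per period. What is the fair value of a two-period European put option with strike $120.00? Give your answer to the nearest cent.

Per-period risk-free factor R = e^0.09 = 1.0942; dividend-adjusted growth = e^(0.09−0.02) = 1.0725.
Risk-neutral probability p = (1.0725 − 0.85)/(1.2 − 0.85) = 0.2225/0.3500 = 0.6357
Terminal stock prices: S_uu = 208.8, S_ud = 147.9, S_dd = 104.8
Terminal payoffs (K − S): max(-88.8, 0) = 0, max(-27.9, 0) = 0, max(15.24, 0) = 15.24
Node u (S = 174): V_u = e^(−0.09)·[0.6357·0.0000 + 0.3643·0.0000] = 0.0000
Node d (S = 123.2): V_d = e^(−0.09)·[0.6357·0.0000 + 0.3643·15.2375] = 5.0727
Node 0 (S = 145): V_0 = e^(−0.09)·[0.6357·0.0000 + 0.3643·5.0727] = 1.6888

$1.69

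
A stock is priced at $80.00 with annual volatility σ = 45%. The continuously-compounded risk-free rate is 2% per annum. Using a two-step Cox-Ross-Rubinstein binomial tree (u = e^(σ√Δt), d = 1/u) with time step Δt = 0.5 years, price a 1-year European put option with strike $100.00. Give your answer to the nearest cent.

CRR parameters: u = e^(σ√Δt) = e^(0.45·√0.5) = 1.3746, d = 1/u = 0.7275
Per-period rate: rΔt = 0.02·0.5 = 0.01, so R = e^0.01 = 1.0101
Risk-neutral probability p = (e^0.01 − 0.7275)/(1.3746 − 0.7275) = 0.2826/0.6472 = 0.4366
Terminal stock prices: S_uu = 151.2, S_ud = 80, S_dd = 42.34
Terminal payoffs (K − S): max(-51.17, 0) = 0, max(20, 0) = 20, max(57.66, 0) = 57.66
Node u (S = 110): V_u = e^(−0.01)·[0.4366·0.0000 + 0.5634·20.0000] = 11.1550
Node d (S = 58.2): V_d = e^(−0.01)·[0.4366·20.0000 + 0.5634·57.6643] = 40.8083
Node 0 (S = 80): V_0 = e^(−0.01)·[0.4366·11.1550 + 0.5634·40.8083] = 27.5832

$27.58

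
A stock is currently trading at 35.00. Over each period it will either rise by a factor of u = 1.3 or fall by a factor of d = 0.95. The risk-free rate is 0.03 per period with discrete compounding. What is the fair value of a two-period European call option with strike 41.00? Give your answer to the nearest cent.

Risk-neutral probability p = (1 + 0.03 − 0.95)/(1.3 − 0.95) = 0.0800/0.3500 = 0.2286
Terminal stock prices: S_uu = 59.15, S_ud = 43.23, S_dd = 31.59
Terminal payoffs (S − K): max(18.15, 0) = 18.15, max(2.225, 0) = 2.225, max(-9.413, 0) = 0
Node u (S = 45.5): V_u = 1/1.03·[0.2286·18.1500 + 0.7714·2.2250] = 5.6942
Node d (S = 33.25): V_d = 1/1.03·[0.2286·2.2250 + 0.7714·0.0000] = 0.4938
Node 0 (S = 35): V_0 = 1/1.03·[0.2286·5.6942 + 0.7714·0.4938] = 1.6334

1.63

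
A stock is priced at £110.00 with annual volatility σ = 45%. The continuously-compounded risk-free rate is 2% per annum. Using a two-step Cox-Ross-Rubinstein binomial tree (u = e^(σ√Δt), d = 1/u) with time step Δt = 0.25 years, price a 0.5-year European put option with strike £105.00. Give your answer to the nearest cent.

CRR parameters: u = e^(σ√Δt) = e^(0.45·√0.25) = 1.2523, d = 1/u = 0.7985
Per-period rate: rΔt = 0.02·0.25 = 0.005, so R = e^0.005 = 1.0050
Risk-neutral probability p = (e^0.005 − 0.7985)/(1.2523 − 0.7985) = 0.2065/0.4538 = 0.4550
Terminal stock prices: S_uu = 172.5, S_ud = 110, S_dd = 70.14
Terminal payoffs (K − S): max(-67.51, 0) = 0, max(-5, 0) = 0, max(34.86, 0) = 34.86
Node u (S = 137.8): V_u = e^(−0.005)·[0.4550·0.0000 + 0.5450·0.0000] = 0.0000
Node d (S = 87.84): V_d = e^(−0.005)·[0.4550·0.0000 + 0.5450·34.8609] = 18.9033
Node 0 (S = 110): V_0 = e^(−0.005)·[0.4550·0.0000 + 0.5450·18.9033] = 10.2503

£10.25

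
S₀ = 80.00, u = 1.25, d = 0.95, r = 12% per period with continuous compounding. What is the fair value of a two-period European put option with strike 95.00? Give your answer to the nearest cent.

Risk-neutral probability p = (e^0.12 − 0.95)/(1.25 − 0.95) = 0.1775/0.3000 = 0.5917
Terminal stock prices: S_uu = 125, S_ud = 95, S_dd = 72.2
Terminal payoffs (K − S): max(-30, 0) = 0, max(0, 0) = 0, max(22.8, 0) = 22.8
Node u (S = 100): V_u = e^(−0.12)·[0.5917·0.0000 + 0.4083·0.0000] = 0.0000
Node d (S = 76): V_d = e^(−0.12)·[0.5917·0.0000 + 0.4083·22.8000] = 8.2574
Node 0 (S = 80): V_0 = e^(−0.12)·[0.5917·0.0000 + 0.4083·8.2574] = 2.9906

2.99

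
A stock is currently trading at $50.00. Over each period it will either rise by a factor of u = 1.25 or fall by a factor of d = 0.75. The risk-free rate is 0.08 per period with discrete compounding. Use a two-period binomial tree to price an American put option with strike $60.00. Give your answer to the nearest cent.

$10.00

Risk-neutral probability p = (1 + 0.08 − 0.75)/(1.25 − 0.75) = 0.3300/0.5000 = 0.6600
Terminal stock prices: S_uu = 78.12, S_ud = 46.88, S_dd = 28.12
Terminal payoffs (K − S): max(-18.12, 0) = 0, max(13.12, 0) = 13.12, max(31.88, 0) = 31.88
Node u (S = 62.5): continuation = 1/1.08·[0.6600·0.0000 + 0.3400·13.1250] = 4.1319; exercise value = 0.0000 ≤ continuation, so V_u = 4.1319
Node d (S = 37.5): continuation = 1/1.08·[0.6600·13.1250 + 0.3400·31.8750] = 18.0556; exercise value = 22.5000 > continuation, so V_d = 22.5000 (exercise)
Node 0 (S = 50): continuation = 1/1.08·[0.6600·4.1319 + 0.3400·22.5000] = 9.6084; exercise value = 10.0000 > continuation, so V_0 = 10.0000 (exercise)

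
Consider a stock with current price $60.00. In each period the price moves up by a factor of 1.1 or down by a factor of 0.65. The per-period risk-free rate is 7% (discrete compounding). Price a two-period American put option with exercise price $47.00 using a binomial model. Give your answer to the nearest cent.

Risk-neutral probability p = (1 + 0.07 − 0.65)/(1.1 − 0.65) = 0.4200/0.4500 = 0.9333
Terminal stock prices: S_uu = 72.6, S_ud = 42.9, S_dd = 25.35
Terminal payoffs (K − S): max(-25.6, 0) = 0, max(4.1, 0) = 4.1, max(21.65, 0) = 21.65
Node u (S = 66): continuation = 1/1.07·[0.9333·0.0000 + 0.0667·4.1000] = 0.2555; exercise value = 0.0000 ≤ continuation, so V_u = 0.2555
Node d (S = 39): continuation = 1/1.07·[0.9333·4.1000 + 0.0667·21.6500] = 4.9252; exercise value = 8.0000 > continuation, so V_d = 8.0000 (exercise)
Node 0 (S = 60): continuation = 1/1.07·[0.9333·0.2555 + 0.0667·8.0000] = 0.7213; exercise value = 0.0000 ≤ continuation, so V_0 = 0.7213

$0.72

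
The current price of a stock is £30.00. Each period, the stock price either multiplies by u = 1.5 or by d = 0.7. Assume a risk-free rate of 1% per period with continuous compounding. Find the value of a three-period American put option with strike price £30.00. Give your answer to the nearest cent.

£7.87

Risk-neutral probability p = (e^0.01 − 0.7)/(1.5 − 0.7) = 0.3101/0.8000 = 0.3876
Terminal stock prices: S_uuu = 101.2, S_uud = 47.25, S_udd = 22.05, S_ddd = 10.29
Terminal payoffs (K − S): max(-71.25, 0) = 0, max(-17.25, 0) = 0, max(7.95, 0) = 7.95, max(19.71, 0) = 19.71
Node uu (S = 67.5): continuation = e^(−0.01)·[0.3876·0.0000 + 0.6124·0.0000] = 0.0000; exercise value = 0.0000 ≤ continuation, so V_uu = 0.0000
Node ud (S = 31.5): continuation = e^(−0.01)·[0.3876·0.0000 + 0.6124·7.9500] = 4.8204; exercise value = 0.0000 ≤ continuation, so V_ud = 4.8204
Node dd (S = 14.7): continuation = e^(−0.01)·[0.3876·7.9500 + 0.6124·19.7100] = 15.0015; exercise value = 15.3000 > continuation, so V_dd = 15.3000 (exercise)
Node u (S = 45): continuation = e^(−0.01)·[0.3876·0.0000 + 0.6124·4.8204] = 2.9228; exercise value = 0.0000 ≤ continuation, so V_u = 2.9228
Node d (S = 21): continuation = e^(−0.01)·[0.3876·4.8204 + 0.6124·15.3000] = 11.1267; exercise value = 9.0000 ≤ continuation, so V_d = 11.1267
Node 0 (S = 30): continuation = e^(−0.01)·[0.3876·2.9228 + 0.6124·11.1267] = 7.8681; exercise value = 0.0000 ≤ continuation, so V_0 = 7.8681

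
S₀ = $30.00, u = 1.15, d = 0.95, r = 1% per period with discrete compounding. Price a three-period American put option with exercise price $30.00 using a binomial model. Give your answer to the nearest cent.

Risk-neutral probability p = (1 + 0.01 − 0.95)/(1.15 − 0.95) = 0.0600/0.2000 = 0.3000
Terminal stock prices: S_uuu = 45.63, S_uud = 37.69, S_udd = 31.14, S_ddd = 25.72
Terminal payoffs (K − S): max(-15.63, 0) = 0, max(-7.691, 0) = 0, max(-1.136, 0) = 0, max(4.279, 0) = 4.279
Node uu (S = 39.67): continuation = 1/1.01·[0.3000·0.0000 + 0.7000·0.0000] = 0.0000; exercise value = 0.0000 ≤ continuation, so V_uu = 0.0000
Node ud (S = 32.77): continuation = 1/1.01·[0.3000·0.0000 + 0.7000·0.0000] = 0.0000; exercise value = 0.0000 ≤ continuation, so V_ud = 0.0000
Node dd (S = 27.07): continuation = 1/1.01·[0.3000·0.0000 + 0.7000·4.2788] = 2.9655; exercise value = 2.9250 ≤ continuation, so V_dd = 2.9655
Node u (S = 34.5): continuation = 1/1.01·[0.3000·0.0000 + 0.7000·0.0000] = 0.0000; exercise value = 0.0000 ≤ continuation, so V_u = 0.0000
Node d (S = 28.5): continuation = 1/1.01·[0.3000·0.0000 + 0.7000·2.9655] = 2.0553; exercise value = 1.5000 ≤ continuation, so V_d = 2.0553
Node 0 (S = 30): continuation = 1/1.01·[0.3000·0.0000 + 0.7000·2.0553] = 1.4244; exercise value = 0.0000 ≤ continuation, so V_0 = 1.4244

$1.42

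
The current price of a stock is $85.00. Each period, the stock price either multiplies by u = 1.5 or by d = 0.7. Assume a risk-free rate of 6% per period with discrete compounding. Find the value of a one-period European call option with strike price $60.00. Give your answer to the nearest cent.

$28.66

Risk-neutral probability p = (1 + 0.06 − 0.7)/(1.5 − 0.7) = 0.3600/0.8000 = 0.4500
Terminal stock prices: S_u = 127.5, S_d = 59.5
Terminal payoffs (S − K): max(67.5, 0) = 67.5, max(-0.5, 0) = 0
Node 0 (S = 85): V_0 = 1/1.06·[0.4500·67.5000 + 0.5500·0.0000] = 28.6557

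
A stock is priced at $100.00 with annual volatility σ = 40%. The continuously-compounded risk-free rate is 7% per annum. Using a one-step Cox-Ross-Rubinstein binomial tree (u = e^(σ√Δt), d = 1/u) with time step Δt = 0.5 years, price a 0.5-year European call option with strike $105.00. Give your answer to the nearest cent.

CRR parameters: u = e^(σ√Δt) = e^(0.4·√0.5) = 1.3269, d = 1/u = 0.7536
Per-period rate: rΔt = 0.07·0.5 = 0.035, so R = e^0.035 = 1.0356
Risk-neutral probability p = (e^0.035 − 0.7536)/(1.3269 − 0.7536) = 0.2820/0.5733 = 0.4919
Terminal stock prices: S_u = 132.7, S_d = 75.36
Terminal payoffs (S − K): max(27.69, 0) = 27.69, max(-29.64, 0) = 0
Node 0 (S = 100): V_0 = e^(−0.035)·[0.4919·27.6896 + 0.5081·0.0000] = 13.1519

$13.15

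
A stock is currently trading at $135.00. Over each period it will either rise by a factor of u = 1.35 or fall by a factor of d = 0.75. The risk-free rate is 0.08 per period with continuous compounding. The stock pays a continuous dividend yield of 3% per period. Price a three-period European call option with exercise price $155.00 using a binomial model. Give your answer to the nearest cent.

$26.39

Per-period risk-free factor R = e^0.08 = 1.0833; dividend-adjusted growth = e^(0.08−0.03) = 1.0513.
Risk-neutral probability p = (1.0513 − 0.75)/(1.35 − 0.75) = 0.3013/0.6000 = 0.5021
Terminal stock prices: S_uuu = 332.2, S_uud = 184.5, S_udd = 102.5, S_ddd = 56.95
Terminal payoffs (S − K): max(177.2, 0) = 177.2, max(29.53, 0) = 29.53, max(-52.48, 0) = 0, max(-98.05, 0) = 0
Node uu (S = 246): V_uu = e^(−0.08)·[0.5021·177.1506 + 0.4979·29.5281] = 95.6830
Node ud (S = 136.7): V_ud = e^(−0.08)·[0.5021·29.5281 + 0.4979·0.0000] = 13.6867
Node dd (S = 75.94): V_dd = e^(−0.08)·[0.5021·0.0000 + 0.4979·0.0000] = 0.0000
Node u (S = 182.2): V_u = e^(−0.08)·[0.5021·95.6830 + 0.4979·13.6867] = 50.6408
Node d (S = 101.2): V_d = e^(−0.08)·[0.5021·13.6867 + 0.4979·0.0000] = 6.3440
Node 0 (S = 135): V_0 = e^(−0.08)·[0.5021·50.6408 + 0.4979·6.3440] = 26.3884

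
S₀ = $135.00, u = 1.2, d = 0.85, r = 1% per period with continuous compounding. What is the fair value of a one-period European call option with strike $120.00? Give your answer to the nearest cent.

$19.01

Risk-neutral probability p = (e^0.01 − 0.85)/(1.2 − 0.85) = 0.1601/0.3500 = 0.4573
Terminal stock prices: S_u = 162, S_d = 114.8
Terminal payoffs (S − K): max(42, 0) = 42, max(-5.25, 0) = 0
Node 0 (S = 135): V_0 = e^(−0.01)·[0.4573·42.0000 + 0.5427·0.0000] = 19.0149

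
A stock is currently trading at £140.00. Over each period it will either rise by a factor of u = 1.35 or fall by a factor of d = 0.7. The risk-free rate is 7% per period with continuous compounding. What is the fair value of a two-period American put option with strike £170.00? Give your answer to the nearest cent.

£36.68

Risk-neutral probability p = (e^0.07 − 0.7)/(1.35 − 0.7) = 0.3725/0.6500 = 0.5731
Terminal stock prices: S_uu = 255.2, S_ud = 132.3, S_dd = 68.6
Terminal payoffs (K − S): max(-85.15, 0) = 0, max(37.7, 0) = 37.7, max(101.4, 0) = 101.4
Node u (S = 189): continuation = e^(−0.07)·[0.5731·0.0000 + 0.4269·37.7000] = 15.0064; exercise value = 0.0000 ≤ continuation, so V_u = 15.0064
Node d (S = 98): continuation = e^(−0.07)·[0.5731·37.7000 + 0.4269·101.4000] = 60.5069; exercise value = 72.0000 > continuation, so V_d = 72.0000 (exercise)
Node 0 (S = 140): continuation = e^(−0.07)·[0.5731·15.0064 + 0.4269·72.0000] = 36.6781; exercise value = 30.0000 ≤ continuation, so V_0 = 36.6781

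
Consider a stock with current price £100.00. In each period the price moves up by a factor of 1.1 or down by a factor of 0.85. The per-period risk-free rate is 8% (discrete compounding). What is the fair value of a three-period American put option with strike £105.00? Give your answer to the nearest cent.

£5.00

Risk-neutral probability p = (1 + 0.08 − 0.85)/(1.1 − 0.85) = 0.2300/0.2500 = 0.9200
Terminal stock prices: S_uuu = 133.1, S_uud = 102.9, S_udd = 79.48, S_ddd = 61.41
Terminal payoffs (K − S): max(-28.1, 0) = 0, max(2.15, 0) = 2.15, max(25.52, 0) = 25.52, max(43.59, 0) = 43.59
Node uu (S = 121): continuation = 1/1.08·[0.9200·0.0000 + 0.0800·2.1500] = 0.1593; exercise value = 0.0000 ≤ continuation, so V_uu = 0.1593
Node ud (S = 93.5): continuation = 1/1.08·[0.9200·2.1500 + 0.0800·25.5250] = 3.7222; exercise value = 11.5000 > continuation, so V_ud = 11.5000 (exercise)
Node dd (S = 72.25): continuation = 1/1.08·[0.9200·25.5250 + 0.0800·43.5875] = 24.9722; exercise value = 32.7500 > continuation, so V_dd = 32.7500 (exercise)
Node u (S = 110): continuation = 1/1.08·[0.9200·0.1593 + 0.0800·11.5000] = 0.9875; exercise value = 0.0000 ≤ continuation, so V_u = 0.9875
Node d (S = 85): continuation = 1/1.08·[0.9200·11.5000 + 0.0800·32.7500] = 12.2222; exercise value = 20.0000 > continuation, so V_d = 20.0000 (exercise)
Node 0 (S = 100): continuation = 1/1.08·[0.9200·0.9875 + 0.0800·20.0000] = 2.3227; exercise value = 5.0000 > continuation, so V_0 = 5.0000 (exercise)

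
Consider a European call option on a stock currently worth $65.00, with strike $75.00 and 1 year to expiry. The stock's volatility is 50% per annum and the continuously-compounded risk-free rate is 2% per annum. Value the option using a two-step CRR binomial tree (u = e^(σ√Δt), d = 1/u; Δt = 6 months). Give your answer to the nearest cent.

CRR parameters: u = e^(σ√Δt) = e^(0.5·√0.5) = 1.4241, d = 1/u = 0.7022
Per-period rate: rΔt = 0.02·0.5 = 0.01, so R = e^0.01 = 1.0101
Risk-neutral probability p = (e^0.01 − 0.7022)/(1.4241 − 0.7022) = 0.3079/0.7219 = 0.4264
Terminal stock prices: S_uu = 131.8, S_ud = 65, S_dd = 32.05
Terminal payoffs (S − K): max(56.83, 0) = 56.83, max(-10, 0) = 0, max(-42.95, 0) = 0
Node u (S = 92.57): V_u = e^(−0.01)·[0.4264·56.8275 + 0.5736·0.0000] = 23.9925
Node d (S = 45.64): V_d = e^(−0.01)·[0.4264·0.0000 + 0.5736·0.0000] = 0.0000
Node 0 (S = 65): V_0 = e^(−0.01)·[0.4264·23.9925 + 0.5736·0.0000] = 10.1296

$10.13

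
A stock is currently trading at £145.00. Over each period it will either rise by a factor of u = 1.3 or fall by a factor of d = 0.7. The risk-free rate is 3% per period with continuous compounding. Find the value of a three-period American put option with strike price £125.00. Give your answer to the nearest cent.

£16.88

Risk-neutral probability p = (e^0.03 − 0.7)/(1.3 − 0.7) = 0.3305/0.6000 = 0.5508
Terminal stock prices: S_uuu = 318.6, S_uud = 171.5, S_udd = 92.36, S_ddd = 49.73
Terminal payoffs (K − S): max(-193.6, 0) = 0, max(-46.53, 0) = 0, max(32.64, 0) = 32.64, max(75.27, 0) = 75.27
Node uu (S = 245.1): continuation = e^(−0.03)·[0.5508·0.0000 + 0.4492·0.0000] = 0.0000; exercise value = 0.0000 ≤ continuation, so V_uu = 0.0000
Node ud (S = 131.9): continuation = e^(−0.03)·[0.5508·0.0000 + 0.4492·32.6350] = 14.2277; exercise value = 0.0000 ≤ continuation, so V_ud = 14.2277
Node dd (S = 71.05): continuation = e^(−0.03)·[0.5508·32.6350 + 0.4492·75.2650] = 50.2557; exercise value = 53.9500 > continuation, so V_dd = 53.9500 (exercise)
Node u (S = 188.5): continuation = e^(−0.03)·[0.5508·0.0000 + 0.4492·14.2277] = 6.2028; exercise value = 0.0000 ≤ continuation, so V_u = 6.2028
Node d (S = 101.5): continuation = e^(−0.03)·[0.5508·14.2277 + 0.4492·53.9500] = 31.1248; exercise value = 23.5000 ≤ continuation, so V_d = 31.1248
Node 0 (S = 145): continuation = e^(−0.03)·[0.5508·6.2028 + 0.4492·31.1248] = 16.8846; exercise value = 0.0000 ≤ continuation, so V_0 = 16.8846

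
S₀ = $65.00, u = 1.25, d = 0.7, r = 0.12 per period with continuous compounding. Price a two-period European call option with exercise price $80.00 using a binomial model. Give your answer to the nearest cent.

Risk-neutral probability p = (e^0.12 − 0.7)/(1.25 − 0.7) = 0.4275/0.5500 = 0.7773
Terminal stock prices: S_uu = 101.6, S_ud = 56.87, S_dd = 31.85
Terminal payoffs (S − K): max(21.56, 0) = 21.56, max(-23.13, 0) = 0, max(-48.15, 0) = 0
Node u (S = 81.25): V_u = e^(−0.12)·[0.7773·21.5625 + 0.2227·0.0000] = 14.8646
Node d (S = 45.5): V_d = e^(−0.12)·[0.7773·0.0000 + 0.2227·0.0000] = 0.0000
Node 0 (S = 65): V_0 = e^(−0.12)·[0.7773·14.8646 + 0.2227·0.0000] = 10.2473

$10.25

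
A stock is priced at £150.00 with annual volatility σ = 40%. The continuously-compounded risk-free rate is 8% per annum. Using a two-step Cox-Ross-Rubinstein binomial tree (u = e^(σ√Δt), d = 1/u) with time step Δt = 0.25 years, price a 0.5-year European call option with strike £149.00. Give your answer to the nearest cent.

CRR parameters: u = e^(σ√Δt) = e^(0.4·√0.25) = 1.2214, d = 1/u = 0.8187
Per-period rate: rΔt = 0.08·0.25 = 0.02, so R = e^0.02 = 1.0202
Risk-neutral probability p = (e^0.02 − 0.8187)/(1.2214 − 0.8187) = 0.2015/0.4027 = 0.5003
Terminal stock prices: S_uu = 223.8, S_ud = 150, S_dd = 100.5
Terminal payoffs (S − K): max(74.77, 0) = 74.77, max(1, 0) = 1, max(-48.45, 0) = 0
Node u (S = 183.2): V_u = e^(−0.02)·[0.5003·74.7737 + 0.4997·1.0000] = 37.1608
Node d (S = 122.8): V_d = e^(−0.02)·[0.5003·1.0000 + 0.4997·0.0000] = 0.4904
Node 0 (S = 150): V_0 = e^(−0.02)·[0.5003·37.1608 + 0.4997·0.4904] = 18.4649

£18.46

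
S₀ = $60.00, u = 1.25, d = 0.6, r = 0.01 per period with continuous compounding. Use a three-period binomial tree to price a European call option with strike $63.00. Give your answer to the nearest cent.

Risk-neutral probability p = (e^0.01 − 0.6)/(1.25 − 0.6) = 0.4101/0.6500 = 0.6308
Terminal stock prices: S_uuu = 117.2, S_uud = 56.25, S_udd = 27, S_ddd = 12.96
Terminal payoffs (S − K): max(54.19, 0) = 54.19, max(-6.75, 0) = 0, max(-36, 0) = 0, max(-50.04, 0) = 0
Node uu (S = 93.75): V_uu = e^(−0.01)·[0.6308·54.1875 + 0.3692·0.0000] = 33.8439
Node ud (S = 45): V_ud = e^(−0.01)·[0.6308·0.0000 + 0.3692·0.0000] = 0.0000
Node dd (S = 21.6): V_dd = e^(−0.01)·[0.6308·0.0000 + 0.3692·0.0000] = 0.0000
Node u (S = 75): V_u = e^(−0.01)·[0.6308·33.8439 + 0.3692·0.0000] = 21.1378
Node d (S = 36): V_d = e^(−0.01)·[0.6308·0.0000 + 0.3692·0.0000] = 0.0000
Node 0 (S = 60): V_0 = e^(−0.01)·[0.6308·21.1378 + 0.3692·0.0000] = 13.2020

$13.20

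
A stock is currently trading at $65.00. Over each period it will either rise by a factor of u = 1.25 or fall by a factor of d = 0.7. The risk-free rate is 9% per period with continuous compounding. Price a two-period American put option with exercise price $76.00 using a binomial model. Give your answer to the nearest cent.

Risk-neutral probability p = (e^0.09 − 0.7)/(1.25 − 0.7) = 0.3942/0.5500 = 0.7167
Terminal stock prices: S_uu = 101.6, S_ud = 56.87, S_dd = 31.85
Terminal payoffs (K − S): max(-25.56, 0) = 0, max(19.13, 0) = 19.13, max(44.15, 0) = 44.15
Node u (S = 81.25): continuation = e^(−0.09)·[0.7167·0.0000 + 0.2833·19.1250] = 4.9521; exercise value = 0.0000 ≤ continuation, so V_u = 4.9521
Node d (S = 45.5): continuation = e^(−0.09)·[0.7167·19.1250 + 0.2833·44.1500] = 23.9588; exercise value = 30.5000 > continuation, so V_d = 30.5000 (exercise)
Node 0 (S = 65): continuation = e^(−0.09)·[0.7167·4.9521 + 0.2833·30.5000] = 11.1411; exercise value = 11.0000 ≤ continuation, so V_0 = 11.1411

$11.14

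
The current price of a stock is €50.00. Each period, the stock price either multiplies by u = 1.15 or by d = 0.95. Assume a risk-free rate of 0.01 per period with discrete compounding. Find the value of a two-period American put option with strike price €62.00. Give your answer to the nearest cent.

€12.00

Risk-neutral probability p = (1 + 0.01 − 0.95)/(1.15 − 0.95) = 0.0600/0.2000 = 0.3000
Terminal stock prices: S_uu = 66.12, S_ud = 54.62, S_dd = 45.12
Terminal payoffs (K − S): max(-4.125, 0) = 0, max(7.375, 0) = 7.375, max(16.88, 0) = 16.88
Node u (S = 57.5): continuation = 1/1.01·[0.3000·0.0000 + 0.7000·7.3750] = 5.1114; exercise value = 4.5000 ≤ continuation, so V_u = 5.1114
Node d (S = 47.5): continuation = 1/1.01·[0.3000·7.3750 + 0.7000·16.8750] = 13.8861; exercise value = 14.5000 > continuation, so V_d = 14.5000 (exercise)
Node 0 (S = 50): continuation = 1/1.01·[0.3000·5.1114 + 0.7000·14.5000] = 11.5677; exercise value = 12.0000 > continuation, so V_0 = 12.0000 (exercise)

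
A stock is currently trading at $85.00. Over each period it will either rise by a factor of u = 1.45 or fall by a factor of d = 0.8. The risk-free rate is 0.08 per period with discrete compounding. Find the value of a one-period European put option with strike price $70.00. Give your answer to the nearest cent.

Risk-neutral probability p = (1 + 0.08 − 0.8)/(1.45 − 0.8) = 0.2800/0.6500 = 0.4308
Terminal stock prices: S_u = 123.2, S_d = 68
Terminal payoffs (K − S): max(-53.25, 0) = 0, max(2, 0) = 2
Node 0 (S = 85): V_0 = 1/1.08·[0.4308·0.0000 + 0.5692·2.0000] = 1.0541

$1.05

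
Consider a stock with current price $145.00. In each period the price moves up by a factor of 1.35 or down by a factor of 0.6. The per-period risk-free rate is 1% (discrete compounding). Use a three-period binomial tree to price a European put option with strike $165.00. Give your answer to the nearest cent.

Risk-neutral probability p = (1 + 0.01 − 0.6)/(1.35 − 0.6) = 0.4100/0.7500 = 0.5467
Terminal stock prices: S_uuu = 356.8, S_uud = 158.6, S_udd = 70.47, S_ddd = 31.32
Terminal payoffs (K − S): max(-191.8, 0) = 0, max(6.442, 0) = 6.442, max(94.53, 0) = 94.53, max(133.7, 0) = 133.7
Node uu (S = 264.3): V_uu = 1/1.01·[0.5467·0.0000 + 0.4533·6.4425] = 2.8917
Node ud (S = 117.4): V_ud = 1/1.01·[0.5467·6.4425 + 0.4533·94.5300] = 45.9163
Node dd (S = 52.2): V_dd = 1/1.01·[0.5467·94.5300 + 0.4533·133.6800] = 111.1663
Node u (S = 195.8): V_u = 1/1.01·[0.5467·2.8917 + 0.4533·45.9163] = 22.1744
Node d (S = 87): V_d = 1/1.01·[0.5467·45.9163 + 0.4533·111.1663] = 74.7488
Node 0 (S = 145): V_0 = 1/1.01·[0.5467·22.1744 + 0.4533·74.7488] = 45.5526

$45.55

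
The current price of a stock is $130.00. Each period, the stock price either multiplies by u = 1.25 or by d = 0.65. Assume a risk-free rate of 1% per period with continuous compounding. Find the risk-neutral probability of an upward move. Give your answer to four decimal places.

Risk-neutral probability p = (e^0.01 − 0.65)/(1.25 − 0.65) = 0.3601/0.6000 = 0.6001

p = 0.6001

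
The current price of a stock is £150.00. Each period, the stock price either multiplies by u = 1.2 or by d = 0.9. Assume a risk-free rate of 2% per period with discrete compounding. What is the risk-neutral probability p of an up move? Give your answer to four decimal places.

p = 0.4000

Risk-neutral probability p = (1 + 0.02 − 0.9)/(1.2 − 0.9) = 0.1200/0.3000 = 0.4000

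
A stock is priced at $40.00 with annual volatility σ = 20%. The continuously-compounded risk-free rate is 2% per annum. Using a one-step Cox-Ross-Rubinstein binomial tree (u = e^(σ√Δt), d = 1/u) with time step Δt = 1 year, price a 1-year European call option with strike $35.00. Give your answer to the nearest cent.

CRR parameters: u = e^(σ√Δt) = e^(0.2·√1) = 1.2214, d = 1/u = 0.8187
Per-period rate: rΔt = 0.02·1 = 0.02, so R = e^0.02 = 1.0202
Risk-neutral probability p = (e^0.02 − 0.8187)/(1.2214 − 0.8187) = 0.2015/0.4027 = 0.5003
Terminal stock prices: S_u = 48.86, S_d = 32.75
Terminal payoffs (S − K): max(13.86, 0) = 13.86, max(-2.251, 0) = 0
Node 0 (S = 40): V_0 = e^(−0.02)·[0.5003·13.8561 + 0.4997·0.0000] = 6.7954

$6.80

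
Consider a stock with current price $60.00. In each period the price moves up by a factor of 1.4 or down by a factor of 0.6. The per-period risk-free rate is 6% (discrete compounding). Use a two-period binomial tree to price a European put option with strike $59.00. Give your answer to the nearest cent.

Risk-neutral probability p = (1 + 0.06 − 0.6)/(1.4 − 0.6) = 0.4600/0.8000 = 0.5750
Terminal stock prices: S_uu = 117.6, S_ud = 50.4, S_dd = 21.6
Terminal payoffs (K − S): max(-58.6, 0) = 0, max(8.6, 0) = 8.6, max(37.4, 0) = 37.4
Node u (S = 84): V_u = 1/1.06·[0.5750·0.0000 + 0.4250·8.6000] = 3.4481
Node d (S = 36): V_d = 1/1.06·[0.5750·8.6000 + 0.4250·37.4000] = 19.6604
Node 0 (S = 60): V_0 = 1/1.06·[0.5750·3.4481 + 0.4250·19.6604] = 9.7531

$9.75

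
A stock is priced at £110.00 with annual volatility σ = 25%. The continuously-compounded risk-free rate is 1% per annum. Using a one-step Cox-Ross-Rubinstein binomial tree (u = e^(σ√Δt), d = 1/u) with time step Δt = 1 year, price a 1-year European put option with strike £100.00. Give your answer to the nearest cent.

CRR parameters: u = e^(σ√Δt) = e^(0.25·√1) = 1.2840, d = 1/u = 0.7788
Per-period rate: rΔt = 0.01·1 = 0.01, so R = e^0.01 = 1.0101
Risk-neutral probability p = (e^0.01 − 0.7788)/(1.2840 − 0.7788) = 0.2312/0.5052 = 0.4577
Terminal stock prices: S_u = 141.2, S_d = 85.67
Terminal payoffs (K − S): max(-41.24, 0) = 0, max(14.33, 0) = 14.33
Node 0 (S = 110): V_0 = e^(−0.01)·[0.4577·0.0000 + 0.5423·14.3319] = 7.6946

£7.69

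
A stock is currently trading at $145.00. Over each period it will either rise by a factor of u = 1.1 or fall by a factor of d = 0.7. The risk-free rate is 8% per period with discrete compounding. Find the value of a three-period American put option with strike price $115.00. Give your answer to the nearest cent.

$0.76

Risk-neutral probability p = (1 + 0.08 − 0.7)/(1.1 − 0.7) = 0.3800/0.4000 = 0.9500
Terminal stock prices: S_uuu = 193, S_uud = 122.8, S_udd = 78.15, S_ddd = 49.73
Terminal payoffs (K − S): max(-78, 0) = 0, max(-7.815, 0) = 0, max(36.85, 0) = 36.85, max(65.27, 0) = 65.27
Node uu (S = 175.5): continuation = 1/1.08·[0.9500·0.0000 + 0.0500·0.0000] = 0.0000; exercise value = 0.0000 ≤ continuation, so V_uu = 0.0000
Node ud (S = 111.6): continuation = 1/1.08·[0.9500·0.0000 + 0.0500·36.8450] = 1.7058; exercise value = 3.3500 > continuation, so V_ud = 3.3500 (exercise)
Node dd (S = 71.05): continuation = 1/1.08·[0.9500·36.8450 + 0.0500·65.2650] = 35.4315; exercise value = 43.9500 > continuation, so V_dd = 43.9500 (exercise)
Node u (S = 159.5): continuation = 1/1.08·[0.9500·0.0000 + 0.0500·3.3500] = 0.1551; exercise value = 0.0000 ≤ continuation, so V_u = 0.1551
Node d (S = 101.5): continuation = 1/1.08·[0.9500·3.3500 + 0.0500·43.9500] = 4.9815; exercise value = 13.5000 > continuation, so V_d = 13.5000 (exercise)
Node 0 (S = 145): continuation = 1/1.08·[0.9500·0.1551 + 0.0500·13.5000] = 0.7614; exercise value = 0.0000 ≤ continuation, so V_0 = 0.7614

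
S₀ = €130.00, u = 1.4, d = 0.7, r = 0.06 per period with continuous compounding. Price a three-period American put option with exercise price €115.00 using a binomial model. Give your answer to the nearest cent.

Risk-neutral probability p = (e^0.06 − 0.7)/(1.4 − 0.7) = 0.3618/0.7000 = 0.5169
Terminal stock prices: S_uuu = 356.7, S_uud = 178.4, S_udd = 89.18, S_ddd = 44.59
Terminal payoffs (K − S): max(-241.7, 0) = 0, max(-63.36, 0) = 0, max(25.82, 0) = 25.82, max(70.41, 0) = 70.41
Node uu (S = 254.8): continuation = e^(−0.06)·[0.5169·0.0000 + 0.4831·0.0000] = 0.0000; exercise value = 0.0000 ≤ continuation, so V_uu = 0.0000
Node ud (S = 127.4): continuation = e^(−0.06)·[0.5169·0.0000 + 0.4831·25.8200] = 11.7470; exercise value = 0.0000 ≤ continuation, so V_ud = 11.7470
Node dd (S = 63.7): continuation = e^(−0.06)·[0.5169·25.8200 + 0.4831·70.4100] = 44.6029; exercise value = 51.3000 > continuation, so V_dd = 51.3000 (exercise)
Node u (S = 182): continuation = e^(−0.06)·[0.5169·0.0000 + 0.4831·11.7470] = 5.3444; exercise value = 0.0000 ≤ continuation, so V_u = 5.3444
Node d (S = 91): continuation = e^(−0.06)·[0.5169·11.7470 + 0.4831·51.3000] = 29.0579; exercise value = 24.0000 ≤ continuation, so V_d = 29.0579
Node 0 (S = 130): continuation = e^(−0.06)·[0.5169·5.3444 + 0.4831·29.0579] = 15.8218; exercise value = 0.0000 ≤ continuation, so V_0 = 15.8218

€15.82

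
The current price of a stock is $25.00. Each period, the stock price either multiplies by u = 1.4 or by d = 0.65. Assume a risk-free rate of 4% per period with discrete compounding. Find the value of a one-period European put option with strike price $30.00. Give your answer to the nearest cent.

Risk-neutral probability p = (1 + 0.04 − 0.65)/(1.4 − 0.65) = 0.3900/0.7500 = 0.5200
Terminal stock prices: S_u = 35, S_d = 16.25
Terminal payoffs (K − S): max(-5, 0) = 0, max(13.75, 0) = 13.75
Node 0 (S = 25): V_0 = 1/1.04·[0.5200·0.0000 + 0.4800·13.7500] = 6.3462

$6.35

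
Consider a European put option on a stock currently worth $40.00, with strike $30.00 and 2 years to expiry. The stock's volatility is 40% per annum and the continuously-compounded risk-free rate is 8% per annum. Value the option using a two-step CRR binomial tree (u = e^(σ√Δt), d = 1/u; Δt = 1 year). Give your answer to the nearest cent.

$2.53

CRR parameters: u = e^(σ√Δt) = e^(0.4·√1) = 1.4918, d = 1/u = 0.6703
Per-period rate: rΔt = 0.08·1 = 0.08, so R = e^0.08 = 1.0833
Risk-neutral probability p = (e^0.08 − 0.6703)/(1.4918 − 0.6703) = 0.4130/0.8215 = 0.5027
Terminal stock prices: S_uu = 89.02, S_ud = 40, S_dd = 17.97
Terminal payoffs (K − S): max(-59.02, 0) = 0, max(-10, 0) = 0, max(12.03, 0) = 12.03
Node u (S = 59.67): V_u = e^(−0.08)·[0.5027·0.0000 + 0.4973·0.0000] = 0.0000
Node d (S = 26.81): V_d = e^(−0.08)·[0.5027·0.0000 + 0.4973·12.0268] = 5.5212
Node 0 (S = 40): V_0 = e^(−0.08)·[0.5027·0.0000 + 0.4973·5.5212] = 2.5346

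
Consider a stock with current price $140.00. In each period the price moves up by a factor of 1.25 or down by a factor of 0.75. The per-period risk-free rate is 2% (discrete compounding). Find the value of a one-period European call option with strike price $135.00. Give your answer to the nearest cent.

Risk-neutral probability p = (1 + 0.02 − 0.75)/(1.25 − 0.75) = 0.2700/0.5000 = 0.5400
Terminal stock prices: S_u = 175, S_d = 105
Terminal payoffs (S − K): max(40, 0) = 40, max(-30, 0) = 0
Node 0 (S = 140): V_0 = 1/1.02·[0.5400·40.0000 + 0.4600·0.0000] = 21.1765

$21.18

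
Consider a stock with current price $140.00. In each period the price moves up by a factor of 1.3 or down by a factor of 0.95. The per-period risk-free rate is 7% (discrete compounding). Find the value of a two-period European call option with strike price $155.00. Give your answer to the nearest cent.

Risk-neutral probability p = (1 + 0.07 − 0.95)/(1.3 − 0.95) = 0.1200/0.3500 = 0.3429
Terminal stock prices: S_uu = 236.6, S_ud = 172.9, S_dd = 126.3
Terminal payoffs (S − K): max(81.6, 0) = 81.6, max(17.9, 0) = 17.9, max(-28.65, 0) = 0
Node u (S = 182): V_u = 1/1.07·[0.3429·81.6000 + 0.6571·17.9000] = 37.1402
Node d (S = 133): V_d = 1/1.07·[0.3429·17.9000 + 0.6571·0.0000] = 5.7356
Node 0 (S = 140): V_0 = 1/1.07·[0.3429·37.1402 + 0.6571·5.7356] = 15.4233

$15.42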